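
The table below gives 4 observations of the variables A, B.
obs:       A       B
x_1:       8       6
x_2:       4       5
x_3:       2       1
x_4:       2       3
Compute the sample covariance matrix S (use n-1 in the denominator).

Step 1 — column means:
  mean(A) = (8 + 4 + 2 + 2) / 4 = 16/4 = 4
  mean(B) = (6 + 5 + 1 + 3) / 4 = 15/4 = 3.75

Step 2 — sample covariance S[i,j] = (1/(n-1)) · Σ_k (x_{k,i} - mean_i) · (x_{k,j} - mean_j), with n-1 = 3.
  S[A,A] = ((4)·(4) + (0)·(0) + (-2)·(-2) + (-2)·(-2)) / 3 = 24/3 = 8
  S[A,B] = ((4)·(2.25) + (0)·(1.25) + (-2)·(-2.75) + (-2)·(-0.75)) / 3 = 16/3 = 5.3333
  S[B,B] = ((2.25)·(2.25) + (1.25)·(1.25) + (-2.75)·(-2.75) + (-0.75)·(-0.75)) / 3 = 14.75/3 = 4.9167

S is symmetric (S[j,i] = S[i,j]). Assembling:

S = [[8, 5.3333],
 [5.3333, 4.9167]]


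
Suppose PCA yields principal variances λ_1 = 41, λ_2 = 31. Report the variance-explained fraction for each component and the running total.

Step 1 — total variance = trace(Sigma) = Σ λ_i = 41 + 31 = 72.

Step 2 — fraction explained by component i = λ_i / Σ λ:
  PC1: 41/72 = 0.5694
  PC2: 31/72 = 0.4306

Step 3 — cumulative fraction after k components = (λ_1 + ... + λ_k) / Σ λ:
  k = 1: 41/72 = 0.5694
  k = 2: (41 + 31)/72 = 72/72 = 1

Summary (fraction, with percent):

explained: PC1 0.5694 (56.94%), PC2 0.4306 (43.06%);  cumulative: 0.5694, 1


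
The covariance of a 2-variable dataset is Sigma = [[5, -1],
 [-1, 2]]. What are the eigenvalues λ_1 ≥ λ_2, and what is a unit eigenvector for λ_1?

Step 1 — characteristic polynomial of 2×2 Sigma:
  det(Sigma - λI) = λ² - trace · λ + det = 0.
  trace = 5 + 2 = 7, det = 5·2 - (-1)² = 9.
Step 2 — discriminant:
  Δ = trace² - 4·det = 49 - 36 = 13.
Step 3 — eigenvalues:
  λ = (trace ± √Δ)/2 = (7 ± 3.6056)/2,
  λ_1 = 5.3028,  λ_2 = 1.6972.

Step 4 — unit eigenvector for λ_1: solve (Sigma - λ_1 I)v = 0. First row:
  (5 - 5.3028)·v_x + (-1)·v_y = 0, i.e. (-0.3028)·v_x + (-1)·v_y = 0,
  so v ∝ (b, λ_1 - a) = (-1, 0.3028); multiply by -1 so the first entry is positive: u = (1, -0.3028).
  ||u|| = √((1)² + (-0.3028)²) = √(1.0917) ≈ 1.0448,
  v_1 = u/||u|| ≈ (0.9571, -0.2898) (||v_1|| = 1).

λ_1 = 5.3028,  λ_2 = 1.6972;  v_1 ≈ (0.9571, -0.2898)


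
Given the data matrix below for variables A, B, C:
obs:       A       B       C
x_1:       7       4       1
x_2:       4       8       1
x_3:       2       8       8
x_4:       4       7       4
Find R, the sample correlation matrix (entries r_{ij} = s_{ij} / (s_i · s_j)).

Step 1 — column means:
  mean(A) = (7 + 4 + 2 + 4) / 4 = 17/4 = 4.25
  mean(B) = (4 + 8 + 8 + 7) / 4 = 27/4 = 6.75
  mean(C) = (1 + 1 + 8 + 4) / 4 = 14/4 = 3.5

Step 2 — sample variances and covariances s[i,j] = (1/(n-1)) · Σ_k (x_{k,i} - mean_i) · (x_{k,j} - mean_j), with n-1 = 3:
  s[A,A] = ((2.75)·(2.75) + (-0.25)·(-0.25) + (-2.25)·(-2.25) + (-0.25)·(-0.25)) / 3 = 12.75/3 = 4.25
  s[A,B] = ((2.75)·(-2.75) + (-0.25)·(1.25) + (-2.25)·(1.25) + (-0.25)·(0.25)) / 3 = -10.75/3 = -3.5833
  s[A,C] = ((2.75)·(-2.5) + (-0.25)·(-2.5) + (-2.25)·(4.5) + (-0.25)·(0.5)) / 3 = -16.5/3 = -5.5
  s[B,B] = ((-2.75)·(-2.75) + (1.25)·(1.25) + (1.25)·(1.25) + (0.25)·(0.25)) / 3 = 10.75/3 = 3.5833
  s[B,C] = ((-2.75)·(-2.5) + (1.25)·(-2.5) + (1.25)·(4.5) + (0.25)·(0.5)) / 3 = 9.5/3 = 3.1667
  s[C,C] = ((-2.5)·(-2.5) + (-2.5)·(-2.5) + (4.5)·(4.5) + (0.5)·(0.5)) / 3 = 33/3 = 11
  Sample standard deviations s_i = √(s[i,i]):
  s(A) = √(4.25) = 2.0616
  s(B) = √(3.5833) = 1.893
  s(C) = √(11) = 3.3166

Step 3 — r_{ij} = s_{ij} / (s_i · s_j):
  r[A,A] = 1 (diagonal).
  r[A,B] = -3.5833 / (2.0616 · 1.893) = -3.5833 / 3.9025 = -0.9182
  r[A,C] = -5.5 / (2.0616 · 3.3166) = -5.5 / 6.8374 = -0.8044
  r[B,B] = 1 (diagonal).
  r[B,C] = 3.1667 / (1.893 · 3.3166) = 3.1667 / 6.2783 = 0.5044
  r[C,C] = 1 (diagonal).

R is symmetric with unit diagonal. Assembling:

R = [[1, -0.9182, -0.8044],
 [-0.9182, 1, 0.5044],
 [-0.8044, 0.5044, 1]]


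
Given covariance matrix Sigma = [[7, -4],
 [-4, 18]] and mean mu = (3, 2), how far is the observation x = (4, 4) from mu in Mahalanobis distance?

Step 1 — centre the observation: (x - mu) = (1, 2).

Step 2 — invert Sigma. det(Sigma) = 7·18 - (-4)² = 110.
  Sigma^{-1} = (1/det) · [[d, -b], [-b, a]] = [[0.1636, 0.0364],
 [0.0364, 0.0636]].

Step 3 — form the quadratic (x - mu)^T · Sigma^{-1} · (x - mu):
  Sigma^{-1} · (x - mu) = (0.2364, 0.1636).
  (x - mu)^T · [Sigma^{-1} · (x - mu)] = (1)·(0.2364) + (2)·(0.1636) = 0.5636.

Step 4 — take square root: d = √(0.5636) ≈ 0.7508.

d(x, mu) = √(0.5636) ≈ 0.7508


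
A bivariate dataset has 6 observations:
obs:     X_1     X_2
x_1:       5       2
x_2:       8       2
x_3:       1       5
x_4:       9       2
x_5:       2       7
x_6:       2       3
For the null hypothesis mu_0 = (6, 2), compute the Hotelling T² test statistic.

Step 1 — sample mean vector:
  mean(X_1) = (5 + 8 + 1 + 9 + 2 + 2) / 6 = 27/6 = 4.5
  mean(X_2) = (2 + 2 + 5 + 2 + 7 + 3) / 6 = 21/6 = 3.5
  x̄ = (4.5, 3.5),  deviation x̄ - mu_0 = (4.5, 3.5) - (6, 2) = (-1.5, 1.5).

Step 2 — sample covariance matrix, S[i,j] = (1/(n-1)) · Σ_k (x_{k,i} - mean_i) · (x_{k,j} - mean_j), divisor n-1 = 5:
  S[X_1,X_1] = ((0.5)·(0.5) + (3.5)·(3.5) + (-3.5)·(-3.5) + (4.5)·(4.5) + (-2.5)·(-2.5) + (-2.5)·(-2.5)) / 5 = 57.5/5 = 11.5
  S[X_1,X_2] = ((0.5)·(-1.5) + (3.5)·(-1.5) + (-3.5)·(1.5) + (4.5)·(-1.5) + (-2.5)·(3.5) + (-2.5)·(-0.5)) / 5 = -25.5/5 = -5.1
  S[X_2,X_2] = ((-1.5)·(-1.5) + (-1.5)·(-1.5) + (1.5)·(1.5) + (-1.5)·(-1.5) + (3.5)·(3.5) + (-0.5)·(-0.5)) / 5 = 21.5/5 = 4.3
  S = [[11.5, -5.1],
 [-5.1, 4.3]].

Step 3 — invert S. det(S) = 11.5·4.3 - (-5.1)² = 23.44.
  S^{-1} = (1/det) · [[d, -b], [-b, a]] = [[0.1834, 0.2176],
 [0.2176, 0.4906]].

Step 4 — quadratic form (x̄ - mu_0)^T · S^{-1} · (x̄ - mu_0):
  S^{-1} · (x̄ - mu_0) = (0.0512, 0.4096),
  (x̄ - mu_0)^T · [...] = (-1.5)·(0.0512) + (1.5)·(0.4096) = 0.5375.

Step 5 — scale by n: T² = 6 · 0.5375 = 3.2253.

T² ≈ 3.2253


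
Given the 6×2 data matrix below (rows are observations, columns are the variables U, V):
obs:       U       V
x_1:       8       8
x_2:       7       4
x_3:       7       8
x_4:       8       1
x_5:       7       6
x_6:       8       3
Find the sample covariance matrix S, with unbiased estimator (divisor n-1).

Step 1 — column means:
  mean(U) = (8 + 7 + 7 + 8 + 7 + 8) / 6 = 45/6 = 7.5
  mean(V) = (8 + 4 + 8 + 1 + 6 + 3) / 6 = 30/6 = 5

Step 2 — sample covariance S[i,j] = (1/(n-1)) · Σ_k (x_{k,i} - mean_i) · (x_{k,j} - mean_j), with n-1 = 5.
  S[U,U] = ((0.5)·(0.5) + (-0.5)·(-0.5) + (-0.5)·(-0.5) + (0.5)·(0.5) + (-0.5)·(-0.5) + (0.5)·(0.5)) / 5 = 1.5/5 = 0.3
  S[U,V] = ((0.5)·(3) + (-0.5)·(-1) + (-0.5)·(3) + (0.5)·(-4) + (-0.5)·(1) + (0.5)·(-2)) / 5 = -3/5 = -0.6
  S[V,V] = ((3)·(3) + (-1)·(-1) + (3)·(3) + (-4)·(-4) + (1)·(1) + (-2)·(-2)) / 5 = 40/5 = 8

S is symmetric (S[j,i] = S[i,j]). Assembling:

S = [[0.3, -0.6],
 [-0.6, 8]]


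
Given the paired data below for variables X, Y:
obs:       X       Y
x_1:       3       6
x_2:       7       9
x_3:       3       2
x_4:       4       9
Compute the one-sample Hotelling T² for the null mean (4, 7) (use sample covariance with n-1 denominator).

Step 1 — sample mean vector:
  mean(X) = (3 + 7 + 3 + 4) / 4 = 17/4 = 4.25
  mean(Y) = (6 + 9 + 2 + 9) / 4 = 26/4 = 6.5
  x̄ = (4.25, 6.5),  deviation x̄ - mu_0 = (4.25, 6.5) - (4, 7) = (0.25, -0.5).

Step 2 — sample covariance matrix, S[i,j] = (1/(n-1)) · Σ_k (x_{k,i} - mean_i) · (x_{k,j} - mean_j), divisor n-1 = 3:
  S[X,X] = ((-1.25)·(-1.25) + (2.75)·(2.75) + (-1.25)·(-1.25) + (-0.25)·(-0.25)) / 3 = 10.75/3 = 3.5833
  S[X,Y] = ((-1.25)·(-0.5) + (2.75)·(2.5) + (-1.25)·(-4.5) + (-0.25)·(2.5)) / 3 = 12.5/3 = 4.1667
  S[Y,Y] = ((-0.5)·(-0.5) + (2.5)·(2.5) + (-4.5)·(-4.5) + (2.5)·(2.5)) / 3 = 33/3 = 11
  S = [[3.5833, 4.1667],
 [4.1667, 11]].

Step 3 — invert S. det(S) = 3.5833·11 - (4.1667)² = 22.0556.
  S^{-1} = (1/det) · [[d, -b], [-b, a]] = [[0.4987, -0.1889],
 [-0.1889, 0.1625]].

Step 4 — quadratic form (x̄ - mu_0)^T · S^{-1} · (x̄ - mu_0):
  S^{-1} · (x̄ - mu_0) = (0.2191, -0.1285),
  (x̄ - mu_0)^T · [...] = (0.25)·(0.2191) + (-0.5)·(-0.1285) = 0.119.

Step 5 — scale by n: T² = 4 · 0.119 = 0.4761.

T² ≈ 0.4761


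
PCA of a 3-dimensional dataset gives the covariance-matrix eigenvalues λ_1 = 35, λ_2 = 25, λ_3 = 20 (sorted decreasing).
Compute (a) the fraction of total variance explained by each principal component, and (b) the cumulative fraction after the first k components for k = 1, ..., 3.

Step 1 — total variance = trace(Sigma) = Σ λ_i = 35 + 25 + 20 = 80.

Step 2 — fraction explained by component i = λ_i / Σ λ:
  PC1: 35/80 = 0.4375
  PC2: 25/80 = 0.3125
  PC3: 20/80 = 0.25

Step 3 — cumulative fraction after k components = (λ_1 + ... + λ_k) / Σ λ:
  k = 1: 35/80 = 0.4375
  k = 2: (35 + 25)/80 = 60/80 = 0.75
  k = 3: (35 + 25 + 20)/80 = 80/80 = 1

Summary (fraction, with percent):

explained: PC1 0.4375 (43.75%), PC2 0.3125 (31.25%), PC3 0.25 (25%);  cumulative: 0.4375, 0.75, 1


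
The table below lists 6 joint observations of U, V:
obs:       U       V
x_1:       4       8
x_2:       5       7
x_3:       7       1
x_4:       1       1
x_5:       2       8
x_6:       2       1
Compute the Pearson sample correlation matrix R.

Step 1 — column means:
  mean(U) = (4 + 5 + 7 + 1 + 2 + 2) / 6 = 21/6 = 3.5
  mean(V) = (8 + 7 + 1 + 1 + 8 + 1) / 6 = 26/6 = 4.3333

Step 2 — sample variances and covariances s[i,j] = (1/(n-1)) · Σ_k (x_{k,i} - mean_i) · (x_{k,j} - mean_j), with n-1 = 5:
  s[U,U] = ((0.5)·(0.5) + (1.5)·(1.5) + (3.5)·(3.5) + (-2.5)·(-2.5) + (-1.5)·(-1.5) + (-1.5)·(-1.5)) / 5 = 25.5/5 = 5.1
  s[U,V] = ((0.5)·(3.6667) + (1.5)·(2.6667) + (3.5)·(-3.3333) + (-2.5)·(-3.3333) + (-1.5)·(3.6667) + (-1.5)·(-3.3333)) / 5 = 2/5 = 0.4
  s[V,V] = ((3.6667)·(3.6667) + (2.6667)·(2.6667) + (-3.3333)·(-3.3333) + (-3.3333)·(-3.3333) + (3.6667)·(3.6667) + (-3.3333)·(-3.3333)) / 5 = 67.3333/5 = 13.4667
  Sample standard deviations s_i = √(s[i,i]):
  s(U) = √(5.1) = 2.2583
  s(V) = √(13.4667) = 3.6697

Step 3 — r_{ij} = s_{ij} / (s_i · s_j):
  r[U,U] = 1 (diagonal).
  r[U,V] = 0.4 / (2.2583 · 3.6697) = 0.4 / 8.2873 = 0.0483
  r[V,V] = 1 (diagonal).

R is symmetric with unit diagonal. Assembling:

R = [[1, 0.0483],
 [0.0483, 1]]


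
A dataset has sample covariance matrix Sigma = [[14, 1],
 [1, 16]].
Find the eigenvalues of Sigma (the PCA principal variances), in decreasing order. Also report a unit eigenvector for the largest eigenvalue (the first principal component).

Step 1 — characteristic polynomial of 2×2 Sigma:
  det(Sigma - λI) = λ² - trace · λ + det = 0.
  trace = 14 + 16 = 30, det = 14·16 - (1)² = 223.
Step 2 — discriminant:
  Δ = trace² - 4·det = 900 - 892 = 8.
Step 3 — eigenvalues:
  λ = (trace ± √Δ)/2 = (30 ± 2.8284)/2,
  λ_1 = 16.4142,  λ_2 = 13.5858.

Step 4 — unit eigenvector for λ_1: solve (Sigma - λ_1 I)v = 0. First row:
  (14 - 16.4142)·v_x + (1)·v_y = 0, i.e. (-2.4142)·v_x + (1)·v_y = 0,
  so v ∝ (b, λ_1 - a) = (1, 2.4142) = u.
  ||u|| = √((1)² + (2.4142)²) = √(6.8284) ≈ 2.6131,
  v_1 = u/||u|| ≈ (0.3827, 0.9239) (||v_1|| = 1).

λ_1 = 16.4142,  λ_2 = 13.5858;  v_1 ≈ (0.3827, 0.9239)


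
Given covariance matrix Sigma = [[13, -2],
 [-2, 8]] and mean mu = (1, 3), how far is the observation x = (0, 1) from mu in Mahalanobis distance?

Step 1 — centre the observation: (x - mu) = (-1, -2).

Step 2 — invert Sigma. det(Sigma) = 13·8 - (-2)² = 100.
  Sigma^{-1} = (1/det) · [[d, -b], [-b, a]] = [[0.08, 0.02],
 [0.02, 0.13]].

Step 3 — form the quadratic (x - mu)^T · Sigma^{-1} · (x - mu):
  Sigma^{-1} · (x - mu) = (-0.12, -0.28).
  (x - mu)^T · [Sigma^{-1} · (x - mu)] = (-1)·(-0.12) + (-2)·(-0.28) = 0.68.

Step 4 — take square root: d = √(0.68) ≈ 0.8246.

d(x, mu) = √(0.68) ≈ 0.8246


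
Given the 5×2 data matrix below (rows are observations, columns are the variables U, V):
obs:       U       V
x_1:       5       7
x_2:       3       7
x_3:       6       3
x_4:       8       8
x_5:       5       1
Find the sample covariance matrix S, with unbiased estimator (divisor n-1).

Step 1 — column means:
  mean(U) = (5 + 3 + 6 + 8 + 5) / 5 = 27/5 = 5.4
  mean(V) = (7 + 7 + 3 + 8 + 1) / 5 = 26/5 = 5.2

Step 2 — sample covariance S[i,j] = (1/(n-1)) · Σ_k (x_{k,i} - mean_i) · (x_{k,j} - mean_j), with n-1 = 4.
  S[U,U] = ((-0.4)·(-0.4) + (-2.4)·(-2.4) + (0.6)·(0.6) + (2.6)·(2.6) + (-0.4)·(-0.4)) / 4 = 13.2/4 = 3.3
  S[U,V] = ((-0.4)·(1.8) + (-2.4)·(1.8) + (0.6)·(-2.2) + (2.6)·(2.8) + (-0.4)·(-4.2)) / 4 = 2.6/4 = 0.65
  S[V,V] = ((1.8)·(1.8) + (1.8)·(1.8) + (-2.2)·(-2.2) + (2.8)·(2.8) + (-4.2)·(-4.2)) / 4 = 36.8/4 = 9.2

S is symmetric (S[j,i] = S[i,j]). Assembling:

S = [[3.3, 0.65],
 [0.65, 9.2]]


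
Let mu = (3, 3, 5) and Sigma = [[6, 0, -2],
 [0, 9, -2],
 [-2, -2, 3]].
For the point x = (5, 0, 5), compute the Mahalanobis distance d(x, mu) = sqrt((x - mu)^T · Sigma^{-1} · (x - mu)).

Step 1 — centre the observation: (x - mu) = (2, -3, 0).

Step 2 — invert Sigma (cofactor / det for 3×3, or solve directly):
  Sigma^{-1} = [[0.2255, 0.0392, 0.1765],
 [0.0392, 0.1373, 0.1176],
 [0.1765, 0.1176, 0.5294]].

Step 3 — form the quadratic (x - mu)^T · Sigma^{-1} · (x - mu):
  Sigma^{-1} · (x - mu) = (0.3333, -0.3333, 0).
  (x - mu)^T · [Sigma^{-1} · (x - mu)] = (2)·(0.3333) + (-3)·(-0.3333) + (0)·(0) = 1.6667.

Step 4 — take square root: d = √(1.6667) ≈ 1.291.

d(x, mu) = √(1.6667) ≈ 1.291


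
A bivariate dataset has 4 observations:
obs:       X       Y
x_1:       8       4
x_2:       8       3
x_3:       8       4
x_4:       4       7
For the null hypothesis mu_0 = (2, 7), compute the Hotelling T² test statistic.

Step 1 — sample mean vector:
  mean(X) = (8 + 8 + 8 + 4) / 4 = 28/4 = 7
  mean(Y) = (4 + 3 + 4 + 7) / 4 = 18/4 = 4.5
  x̄ = (7, 4.5),  deviation x̄ - mu_0 = (7, 4.5) - (2, 7) = (5, -2.5).

Step 2 — sample covariance matrix, S[i,j] = (1/(n-1)) · Σ_k (x_{k,i} - mean_i) · (x_{k,j} - mean_j), divisor n-1 = 3:
  S[X,X] = ((1)·(1) + (1)·(1) + (1)·(1) + (-3)·(-3)) / 3 = 12/3 = 4
  S[X,Y] = ((1)·(-0.5) + (1)·(-1.5) + (1)·(-0.5) + (-3)·(2.5)) / 3 = -10/3 = -3.3333
  S[Y,Y] = ((-0.5)·(-0.5) + (-1.5)·(-1.5) + (-0.5)·(-0.5) + (2.5)·(2.5)) / 3 = 9/3 = 3
  S = [[4, -3.3333],
 [-3.3333, 3]].

Step 3 — invert S. det(S) = 4·3 - (-3.3333)² = 0.8889.
  S^{-1} = (1/det) · [[d, -b], [-b, a]] = [[3.375, 3.75],
 [3.75, 4.5]].

Step 4 — quadratic form (x̄ - mu_0)^T · S^{-1} · (x̄ - mu_0):
  S^{-1} · (x̄ - mu_0) = (7.5, 7.5),
  (x̄ - mu_0)^T · [...] = (5)·(7.5) + (-2.5)·(7.5) = 18.75.

Step 5 — scale by n: T² = 4 · 18.75 = 75.

T² ≈ 75


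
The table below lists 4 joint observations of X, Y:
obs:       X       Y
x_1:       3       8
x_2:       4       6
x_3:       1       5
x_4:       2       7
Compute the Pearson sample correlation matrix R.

Step 1 — column means:
  mean(X) = (3 + 4 + 1 + 2) / 4 = 10/4 = 2.5
  mean(Y) = (8 + 6 + 5 + 7) / 4 = 26/4 = 6.5

Step 2 — sample variances and covariances s[i,j] = (1/(n-1)) · Σ_k (x_{k,i} - mean_i) · (x_{k,j} - mean_j), with n-1 = 3:
  s[X,X] = ((0.5)·(0.5) + (1.5)·(1.5) + (-1.5)·(-1.5) + (-0.5)·(-0.5)) / 3 = 5/3 = 1.6667
  s[X,Y] = ((0.5)·(1.5) + (1.5)·(-0.5) + (-1.5)·(-1.5) + (-0.5)·(0.5)) / 3 = 2/3 = 0.6667
  s[Y,Y] = ((1.5)·(1.5) + (-0.5)·(-0.5) + (-1.5)·(-1.5) + (0.5)·(0.5)) / 3 = 5/3 = 1.6667
  Sample standard deviations s_i = √(s[i,i]):
  s(X) = √(1.6667) = 1.291
  s(Y) = √(1.6667) = 1.291

Step 3 — r_{ij} = s_{ij} / (s_i · s_j):
  r[X,X] = 1 (diagonal).
  r[X,Y] = 0.6667 / (1.291 · 1.291) = 0.6667 / 1.6667 = 0.4
  r[Y,Y] = 1 (diagonal).

R is symmetric with unit diagonal. Assembling:

R = [[1, 0.4],
 [0.4, 1]]


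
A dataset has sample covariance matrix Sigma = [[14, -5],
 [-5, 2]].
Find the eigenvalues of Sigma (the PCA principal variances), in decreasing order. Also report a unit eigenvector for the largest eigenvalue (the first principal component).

Step 1 — characteristic polynomial of 2×2 Sigma:
  det(Sigma - λI) = λ² - trace · λ + det = 0.
  trace = 14 + 2 = 16, det = 14·2 - (-5)² = 3.
Step 2 — discriminant:
  Δ = trace² - 4·det = 256 - 12 = 244.
Step 3 — eigenvalues:
  λ = (trace ± √Δ)/2 = (16 ± 15.6205)/2,
  λ_1 = 15.8102,  λ_2 = 0.1898.

Step 4 — unit eigenvector for λ_1: solve (Sigma - λ_1 I)v = 0. First row:
  (14 - 15.8102)·v_x + (-5)·v_y = 0, i.e. (-1.8102)·v_x + (-5)·v_y = 0,
  so v ∝ (b, λ_1 - a) = (-5, 1.8102); multiply by -1 so the first entry is positive: u = (5, -1.8102).
  ||u|| = √((5)² + (-1.8102)²) = √(28.277) ≈ 5.3176,
  v_1 = u/||u|| ≈ (0.9403, -0.3404) (||v_1|| = 1).

λ_1 = 15.8102,  λ_2 = 0.1898;  v_1 ≈ (0.9403, -0.3404)


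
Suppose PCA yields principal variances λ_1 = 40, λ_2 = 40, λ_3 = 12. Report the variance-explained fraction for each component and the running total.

Step 1 — total variance = trace(Sigma) = Σ λ_i = 40 + 40 + 12 = 92.

Step 2 — fraction explained by component i = λ_i / Σ λ:
  PC1: 40/92 = 0.4348
  PC2: 40/92 = 0.4348
  PC3: 12/92 = 0.1304

Step 3 — cumulative fraction after k components = (λ_1 + ... + λ_k) / Σ λ:
  k = 1: 40/92 = 0.4348
  k = 2: (40 + 40)/92 = 80/92 = 0.8696
  k = 3: (40 + 40 + 12)/92 = 92/92 = 1

Summary (fraction, with percent):

explained: PC1 0.4348 (43.48%), PC2 0.4348 (43.48%), PC3 0.1304 (13.04%);  cumulative: 0.4348, 0.8696, 1


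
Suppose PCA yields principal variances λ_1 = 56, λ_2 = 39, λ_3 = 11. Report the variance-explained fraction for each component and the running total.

Step 1 — total variance = trace(Sigma) = Σ λ_i = 56 + 39 + 11 = 106.

Step 2 — fraction explained by component i = λ_i / Σ λ:
  PC1: 56/106 = 0.5283
  PC2: 39/106 = 0.3679
  PC3: 11/106 = 0.1038

Step 3 — cumulative fraction after k components = (λ_1 + ... + λ_k) / Σ λ:
  k = 1: 56/106 = 0.5283
  k = 2: (56 + 39)/106 = 95/106 = 0.8962
  k = 3: (56 + 39 + 11)/106 = 106/106 = 1

Summary (fraction, with percent):

explained: PC1 0.5283 (52.83%), PC2 0.3679 (36.79%), PC3 0.1038 (10.38%);  cumulative: 0.5283, 0.8962, 1


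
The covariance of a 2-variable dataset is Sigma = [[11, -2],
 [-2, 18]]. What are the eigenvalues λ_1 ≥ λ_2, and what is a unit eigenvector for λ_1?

Step 1 — characteristic polynomial of 2×2 Sigma:
  det(Sigma - λI) = λ² - trace · λ + det = 0.
  trace = 11 + 18 = 29, det = 11·18 - (-2)² = 194.
Step 2 — discriminant:
  Δ = trace² - 4·det = 841 - 776 = 65.
Step 3 — eigenvalues:
  λ = (trace ± √Δ)/2 = (29 ± 8.0623)/2,
  λ_1 = 18.5311,  λ_2 = 10.4689.

Step 4 — unit eigenvector for λ_1: solve (Sigma - λ_1 I)v = 0. First row:
  (11 - 18.5311)·v_x + (-2)·v_y = 0, i.e. (-7.5311)·v_x + (-2)·v_y = 0,
  so v ∝ (b, λ_1 - a) = (-2, 7.5311); multiply by -1 so the first entry is positive: u = (2, -7.5311).
  ||u|| = √((2)² + (-7.5311)²) = √(60.7179) ≈ 7.7922,
  v_1 = u/||u|| ≈ (0.2567, -0.9665) (||v_1|| = 1).

λ_1 = 18.5311,  λ_2 = 10.4689;  v_1 ≈ (0.2567, -0.9665)


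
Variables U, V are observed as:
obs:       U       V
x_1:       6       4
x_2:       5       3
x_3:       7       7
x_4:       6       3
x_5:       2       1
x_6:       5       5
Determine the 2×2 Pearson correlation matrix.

Step 1 — column means:
  mean(U) = (6 + 5 + 7 + 6 + 2 + 5) / 6 = 31/6 = 5.1667
  mean(V) = (4 + 3 + 7 + 3 + 1 + 5) / 6 = 23/6 = 3.8333

Step 2 — sample variances and covariances s[i,j] = (1/(n-1)) · Σ_k (x_{k,i} - mean_i) · (x_{k,j} - mean_j), with n-1 = 5:
  s[U,U] = ((0.8333)·(0.8333) + (-0.1667)·(-0.1667) + (1.8333)·(1.8333) + (0.8333)·(0.8333) + (-3.1667)·(-3.1667) + (-0.1667)·(-0.1667)) / 5 = 14.8333/5 = 2.9667
  s[U,V] = ((0.8333)·(0.1667) + (-0.1667)·(-0.8333) + (1.8333)·(3.1667) + (0.8333)·(-0.8333) + (-3.1667)·(-2.8333) + (-0.1667)·(1.1667)) / 5 = 14.1667/5 = 2.8333
  s[V,V] = ((0.1667)·(0.1667) + (-0.8333)·(-0.8333) + (3.1667)·(3.1667) + (-0.8333)·(-0.8333) + (-2.8333)·(-2.8333) + (1.1667)·(1.1667)) / 5 = 20.8333/5 = 4.1667
  Sample standard deviations s_i = √(s[i,i]):
  s(U) = √(2.9667) = 1.7224
  s(V) = √(4.1667) = 2.0412

Step 3 — r_{ij} = s_{ij} / (s_i · s_j):
  r[U,U] = 1 (diagonal).
  r[U,V] = 2.8333 / (1.7224 · 2.0412) = 2.8333 / 3.5158 = 0.8059
  r[V,V] = 1 (diagonal).

R is symmetric with unit diagonal. Assembling:

R = [[1, 0.8059],
 [0.8059, 1]]


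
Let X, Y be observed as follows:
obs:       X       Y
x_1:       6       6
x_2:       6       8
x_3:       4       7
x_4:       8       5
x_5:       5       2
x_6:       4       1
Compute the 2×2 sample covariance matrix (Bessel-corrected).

Step 1 — column means:
  mean(X) = (6 + 6 + 4 + 8 + 5 + 4) / 6 = 33/6 = 5.5
  mean(Y) = (6 + 8 + 7 + 5 + 2 + 1) / 6 = 29/6 = 4.8333

Step 2 — sample covariance S[i,j] = (1/(n-1)) · Σ_k (x_{k,i} - mean_i) · (x_{k,j} - mean_j), with n-1 = 5.
  S[X,X] = ((0.5)·(0.5) + (0.5)·(0.5) + (-1.5)·(-1.5) + (2.5)·(2.5) + (-0.5)·(-0.5) + (-1.5)·(-1.5)) / 5 = 11.5/5 = 2.3
  S[X,Y] = ((0.5)·(1.1667) + (0.5)·(3.1667) + (-1.5)·(2.1667) + (2.5)·(0.1667) + (-0.5)·(-2.8333) + (-1.5)·(-3.8333)) / 5 = 6.5/5 = 1.3
  S[Y,Y] = ((1.1667)·(1.1667) + (3.1667)·(3.1667) + (2.1667)·(2.1667) + (0.1667)·(0.1667) + (-2.8333)·(-2.8333) + (-3.8333)·(-3.8333)) / 5 = 38.8333/5 = 7.7667

S is symmetric (S[j,i] = S[i,j]). Assembling:

S = [[2.3, 1.3],
 [1.3, 7.7667]]


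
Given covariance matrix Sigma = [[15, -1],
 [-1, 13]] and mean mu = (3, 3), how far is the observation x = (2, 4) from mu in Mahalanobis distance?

Step 1 — centre the observation: (x - mu) = (-1, 1).

Step 2 — invert Sigma. det(Sigma) = 15·13 - (-1)² = 194.
  Sigma^{-1} = (1/det) · [[d, -b], [-b, a]] = [[0.067, 0.0052],
 [0.0052, 0.0773]].

Step 3 — form the quadratic (x - mu)^T · Sigma^{-1} · (x - mu):
  Sigma^{-1} · (x - mu) = (-0.0619, 0.0722).
  (x - mu)^T · [Sigma^{-1} · (x - mu)] = (-1)·(-0.0619) + (1)·(0.0722) = 0.134.

Step 4 — take square root: d = √(0.134) ≈ 0.3661.

d(x, mu) = √(0.134) ≈ 0.3661


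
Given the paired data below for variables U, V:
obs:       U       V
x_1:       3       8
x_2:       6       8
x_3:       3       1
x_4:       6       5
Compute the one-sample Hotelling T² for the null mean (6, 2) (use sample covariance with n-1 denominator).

Step 1 — sample mean vector:
  mean(U) = (3 + 6 + 3 + 6) / 4 = 18/4 = 4.5
  mean(V) = (8 + 8 + 1 + 5) / 4 = 22/4 = 5.5
  x̄ = (4.5, 5.5),  deviation x̄ - mu_0 = (4.5, 5.5) - (6, 2) = (-1.5, 3.5).

Step 2 — sample covariance matrix, S[i,j] = (1/(n-1)) · Σ_k (x_{k,i} - mean_i) · (x_{k,j} - mean_j), divisor n-1 = 3:
  S[U,U] = ((-1.5)·(-1.5) + (1.5)·(1.5) + (-1.5)·(-1.5) + (1.5)·(1.5)) / 3 = 9/3 = 3
  S[U,V] = ((-1.5)·(2.5) + (1.5)·(2.5) + (-1.5)·(-4.5) + (1.5)·(-0.5)) / 3 = 6/3 = 2
  S[V,V] = ((2.5)·(2.5) + (2.5)·(2.5) + (-4.5)·(-4.5) + (-0.5)·(-0.5)) / 3 = 33/3 = 11
  S = [[3, 2],
 [2, 11]].

Step 3 — invert S. det(S) = 3·11 - (2)² = 29.
  S^{-1} = (1/det) · [[d, -b], [-b, a]] = [[0.3793, -0.069],
 [-0.069, 0.1034]].

Step 4 — quadratic form (x̄ - mu_0)^T · S^{-1} · (x̄ - mu_0):
  S^{-1} · (x̄ - mu_0) = (-0.8103, 0.4655),
  (x̄ - mu_0)^T · [...] = (-1.5)·(-0.8103) + (3.5)·(0.4655) = 2.8448.

Step 5 — scale by n: T² = 4 · 2.8448 = 11.3793.

T² ≈ 11.3793


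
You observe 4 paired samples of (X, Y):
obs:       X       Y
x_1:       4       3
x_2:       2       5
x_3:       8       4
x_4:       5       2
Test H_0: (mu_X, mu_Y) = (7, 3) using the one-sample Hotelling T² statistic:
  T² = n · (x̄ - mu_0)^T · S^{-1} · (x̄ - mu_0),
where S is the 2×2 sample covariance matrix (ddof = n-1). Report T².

Step 1 — sample mean vector:
  mean(X) = (4 + 2 + 8 + 5) / 4 = 19/4 = 4.75
  mean(Y) = (3 + 5 + 4 + 2) / 4 = 14/4 = 3.5
  x̄ = (4.75, 3.5),  deviation x̄ - mu_0 = (4.75, 3.5) - (7, 3) = (-2.25, 0.5).

Step 2 — sample covariance matrix, S[i,j] = (1/(n-1)) · Σ_k (x_{k,i} - mean_i) · (x_{k,j} - mean_j), divisor n-1 = 3:
  S[X,X] = ((-0.75)·(-0.75) + (-2.75)·(-2.75) + (3.25)·(3.25) + (0.25)·(0.25)) / 3 = 18.75/3 = 6.25
  S[X,Y] = ((-0.75)·(-0.5) + (-2.75)·(1.5) + (3.25)·(0.5) + (0.25)·(-1.5)) / 3 = -2.5/3 = -0.8333
  S[Y,Y] = ((-0.5)·(-0.5) + (1.5)·(1.5) + (0.5)·(0.5) + (-1.5)·(-1.5)) / 3 = 5/3 = 1.6667
  S = [[6.25, -0.8333],
 [-0.8333, 1.6667]].

Step 3 — invert S. det(S) = 6.25·1.6667 - (-0.8333)² = 9.7222.
  S^{-1} = (1/det) · [[d, -b], [-b, a]] = [[0.1714, 0.0857],
 [0.0857, 0.6429]].

Step 4 — quadratic form (x̄ - mu_0)^T · S^{-1} · (x̄ - mu_0):
  S^{-1} · (x̄ - mu_0) = (-0.3429, 0.1286),
  (x̄ - mu_0)^T · [...] = (-2.25)·(-0.3429) + (0.5)·(0.1286) = 0.8357.

Step 5 — scale by n: T² = 4 · 0.8357 = 3.3429.

T² ≈ 3.3429


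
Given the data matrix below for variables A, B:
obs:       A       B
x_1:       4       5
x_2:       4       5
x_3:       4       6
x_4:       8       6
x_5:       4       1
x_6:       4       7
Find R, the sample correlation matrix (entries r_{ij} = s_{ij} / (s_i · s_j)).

Step 1 — column means:
  mean(A) = (4 + 4 + 4 + 8 + 4 + 4) / 6 = 28/6 = 4.6667
  mean(B) = (5 + 5 + 6 + 6 + 1 + 7) / 6 = 30/6 = 5

Step 2 — sample variances and covariances s[i,j] = (1/(n-1)) · Σ_k (x_{k,i} - mean_i) · (x_{k,j} - mean_j), with n-1 = 5:
  s[A,A] = ((-0.6667)·(-0.6667) + (-0.6667)·(-0.6667) + (-0.6667)·(-0.6667) + (3.3333)·(3.3333) + (-0.6667)·(-0.6667) + (-0.6667)·(-0.6667)) / 5 = 13.3333/5 = 2.6667
  s[A,B] = ((-0.6667)·(0) + (-0.6667)·(0) + (-0.6667)·(1) + (3.3333)·(1) + (-0.6667)·(-4) + (-0.6667)·(2)) / 5 = 4/5 = 0.8
  s[B,B] = ((0)·(0) + (0)·(0) + (1)·(1) + (1)·(1) + (-4)·(-4) + (2)·(2)) / 5 = 22/5 = 4.4
  Sample standard deviations s_i = √(s[i,i]):
  s(A) = √(2.6667) = 1.633
  s(B) = √(4.4) = 2.0976

Step 3 — r_{ij} = s_{ij} / (s_i · s_j):
  r[A,A] = 1 (diagonal).
  r[A,B] = 0.8 / (1.633 · 2.0976) = 0.8 / 3.4254 = 0.2335
  r[B,B] = 1 (diagonal).

R is symmetric with unit diagonal. Assembling:

R = [[1, 0.2335],
 [0.2335, 1]]


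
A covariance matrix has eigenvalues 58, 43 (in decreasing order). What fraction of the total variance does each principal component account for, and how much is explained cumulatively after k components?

Step 1 — total variance = trace(Sigma) = Σ λ_i = 58 + 43 = 101.

Step 2 — fraction explained by component i = λ_i / Σ λ:
  PC1: 58/101 = 0.5743
  PC2: 43/101 = 0.4257

Step 3 — cumulative fraction after k components = (λ_1 + ... + λ_k) / Σ λ:
  k = 1: 58/101 = 0.5743
  k = 2: (58 + 43)/101 = 101/101 = 1

Summary (fraction, with percent):

explained: PC1 0.5743 (57.43%), PC2 0.4257 (42.57%);  cumulative: 0.5743, 1


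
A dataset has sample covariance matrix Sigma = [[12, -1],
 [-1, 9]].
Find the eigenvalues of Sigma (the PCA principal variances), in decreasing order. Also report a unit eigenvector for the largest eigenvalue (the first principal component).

Step 1 — characteristic polynomial of 2×2 Sigma:
  det(Sigma - λI) = λ² - trace · λ + det = 0.
  trace = 12 + 9 = 21, det = 12·9 - (-1)² = 107.
Step 2 — discriminant:
  Δ = trace² - 4·det = 441 - 428 = 13.
Step 3 — eigenvalues:
  λ = (trace ± √Δ)/2 = (21 ± 3.6056)/2,
  λ_1 = 12.3028,  λ_2 = 8.6972.

Step 4 — unit eigenvector for λ_1: solve (Sigma - λ_1 I)v = 0. First row:
  (12 - 12.3028)·v_x + (-1)·v_y = 0, i.e. (-0.3028)·v_x + (-1)·v_y = 0,
  so v ∝ (b, λ_1 - a) = (-1, 0.3028); multiply by -1 so the first entry is positive: u = (1, -0.3028).
  ||u|| = √((1)² + (-0.3028)²) = √(1.0917) ≈ 1.0448,
  v_1 = u/||u|| ≈ (0.9571, -0.2898) (||v_1|| = 1).

λ_1 = 12.3028,  λ_2 = 8.6972;  v_1 ≈ (0.9571, -0.2898)


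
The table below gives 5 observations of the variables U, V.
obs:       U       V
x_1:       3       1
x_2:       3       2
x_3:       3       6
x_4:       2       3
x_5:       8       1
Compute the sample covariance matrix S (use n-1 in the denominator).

Step 1 — column means:
  mean(U) = (3 + 3 + 3 + 2 + 8) / 5 = 19/5 = 3.8
  mean(V) = (1 + 2 + 6 + 3 + 1) / 5 = 13/5 = 2.6

Step 2 — sample covariance S[i,j] = (1/(n-1)) · Σ_k (x_{k,i} - mean_i) · (x_{k,j} - mean_j), with n-1 = 4.
  S[U,U] = ((-0.8)·(-0.8) + (-0.8)·(-0.8) + (-0.8)·(-0.8) + (-1.8)·(-1.8) + (4.2)·(4.2)) / 4 = 22.8/4 = 5.7
  S[U,V] = ((-0.8)·(-1.6) + (-0.8)·(-0.6) + (-0.8)·(3.4) + (-1.8)·(0.4) + (4.2)·(-1.6)) / 4 = -8.4/4 = -2.1
  S[V,V] = ((-1.6)·(-1.6) + (-0.6)·(-0.6) + (3.4)·(3.4) + (0.4)·(0.4) + (-1.6)·(-1.6)) / 4 = 17.2/4 = 4.3

S is symmetric (S[j,i] = S[i,j]). Assembling:

S = [[5.7, -2.1],
 [-2.1, 4.3]]


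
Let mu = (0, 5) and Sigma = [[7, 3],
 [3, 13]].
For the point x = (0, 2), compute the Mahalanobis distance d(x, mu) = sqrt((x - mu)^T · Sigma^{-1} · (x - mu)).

Step 1 — centre the observation: (x - mu) = (0, -3).

Step 2 — invert Sigma. det(Sigma) = 7·13 - (3)² = 82.
  Sigma^{-1} = (1/det) · [[d, -b], [-b, a]] = [[0.1585, -0.0366],
 [-0.0366, 0.0854]].

Step 3 — form the quadratic (x - mu)^T · Sigma^{-1} · (x - mu):
  Sigma^{-1} · (x - mu) = (0.1098, -0.2561).
  (x - mu)^T · [Sigma^{-1} · (x - mu)] = (0)·(0.1098) + (-3)·(-0.2561) = 0.7683.

Step 4 — take square root: d = √(0.7683) ≈ 0.8765.

d(x, mu) = √(0.7683) ≈ 0.8765


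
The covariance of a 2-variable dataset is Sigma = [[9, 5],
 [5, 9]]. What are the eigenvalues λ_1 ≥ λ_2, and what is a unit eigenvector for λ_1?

Step 1 — characteristic polynomial of 2×2 Sigma:
  det(Sigma - λI) = λ² - trace · λ + det = 0.
  trace = 9 + 9 = 18, det = 9·9 - (5)² = 56.
Step 2 — discriminant:
  Δ = trace² - 4·det = 324 - 224 = 100.
Step 3 — eigenvalues:
  λ = (trace ± √Δ)/2 = (18 ± 10)/2,
  λ_1 = 14,  λ_2 = 4.

Step 4 — unit eigenvector for λ_1: solve (Sigma - λ_1 I)v = 0. First row:
  (9 - 14)·v_x + (5)·v_y = 0, i.e. (-5)·v_x + (5)·v_y = 0,
  so v ∝ (b, λ_1 - a) = (5, 5) = u.
  ||u|| = √((5)² + (5)²) = √(50) ≈ 7.0711,
  v_1 = u/||u|| ≈ (0.7071, 0.7071) (||v_1|| = 1).

λ_1 = 14,  λ_2 = 4;  v_1 ≈ (0.7071, 0.7071)


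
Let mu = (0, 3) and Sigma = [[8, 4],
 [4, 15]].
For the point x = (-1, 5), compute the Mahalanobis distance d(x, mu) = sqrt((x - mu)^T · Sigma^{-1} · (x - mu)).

Step 1 — centre the observation: (x - mu) = (-1, 2).

Step 2 — invert Sigma. det(Sigma) = 8·15 - (4)² = 104.
  Sigma^{-1} = (1/det) · [[d, -b], [-b, a]] = [[0.1442, -0.0385],
 [-0.0385, 0.0769]].

Step 3 — form the quadratic (x - mu)^T · Sigma^{-1} · (x - mu):
  Sigma^{-1} · (x - mu) = (-0.2212, 0.1923).
  (x - mu)^T · [Sigma^{-1} · (x - mu)] = (-1)·(-0.2212) + (2)·(0.1923) = 0.6058.

Step 4 — take square root: d = √(0.6058) ≈ 0.7783.

d(x, mu) = √(0.6058) ≈ 0.7783


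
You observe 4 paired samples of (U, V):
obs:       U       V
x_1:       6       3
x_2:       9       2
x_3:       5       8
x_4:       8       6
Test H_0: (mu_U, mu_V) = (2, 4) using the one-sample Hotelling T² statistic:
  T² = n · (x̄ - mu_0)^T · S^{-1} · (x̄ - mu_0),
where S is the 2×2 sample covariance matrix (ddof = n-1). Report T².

Step 1 — sample mean vector:
  mean(U) = (6 + 9 + 5 + 8) / 4 = 28/4 = 7
  mean(V) = (3 + 2 + 8 + 6) / 4 = 19/4 = 4.75
  x̄ = (7, 4.75),  deviation x̄ - mu_0 = (7, 4.75) - (2, 4) = (5, 0.75).

Step 2 — sample covariance matrix, S[i,j] = (1/(n-1)) · Σ_k (x_{k,i} - mean_i) · (x_{k,j} - mean_j), divisor n-1 = 3:
  S[U,U] = ((-1)·(-1) + (2)·(2) + (-2)·(-2) + (1)·(1)) / 3 = 10/3 = 3.3333
  S[U,V] = ((-1)·(-1.75) + (2)·(-2.75) + (-2)·(3.25) + (1)·(1.25)) / 3 = -9/3 = -3
  S[V,V] = ((-1.75)·(-1.75) + (-2.75)·(-2.75) + (3.25)·(3.25) + (1.25)·(1.25)) / 3 = 22.75/3 = 7.5833
  S = [[3.3333, -3],
 [-3, 7.5833]].

Step 3 — invert S. det(S) = 3.3333·7.5833 - (-3)² = 16.2778.
  S^{-1} = (1/det) · [[d, -b], [-b, a]] = [[0.4659, 0.1843],
 [0.1843, 0.2048]].

Step 4 — quadratic form (x̄ - mu_0)^T · S^{-1} · (x̄ - mu_0):
  S^{-1} · (x̄ - mu_0) = (2.4676, 1.0751),
  (x̄ - mu_0)^T · [...] = (5)·(2.4676) + (0.75)·(1.0751) = 13.1442.

Step 5 — scale by n: T² = 4 · 13.1442 = 52.5768.

T² ≈ 52.5768


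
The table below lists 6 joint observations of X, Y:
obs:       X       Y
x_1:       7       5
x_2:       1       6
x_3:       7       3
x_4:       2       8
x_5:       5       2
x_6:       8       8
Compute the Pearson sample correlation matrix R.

Step 1 — column means:
  mean(X) = (7 + 1 + 7 + 2 + 5 + 8) / 6 = 30/6 = 5
  mean(Y) = (5 + 6 + 3 + 8 + 2 + 8) / 6 = 32/6 = 5.3333

Step 2 — sample variances and covariances s[i,j] = (1/(n-1)) · Σ_k (x_{k,i} - mean_i) · (x_{k,j} - mean_j), with n-1 = 5:
  s[X,X] = ((2)·(2) + (-4)·(-4) + (2)·(2) + (-3)·(-3) + (0)·(0) + (3)·(3)) / 5 = 42/5 = 8.4
  s[X,Y] = ((2)·(-0.3333) + (-4)·(0.6667) + (2)·(-2.3333) + (-3)·(2.6667) + (0)·(-3.3333) + (3)·(2.6667)) / 5 = -8/5 = -1.6
  s[Y,Y] = ((-0.3333)·(-0.3333) + (0.6667)·(0.6667) + (-2.3333)·(-2.3333) + (2.6667)·(2.6667) + (-3.3333)·(-3.3333) + (2.6667)·(2.6667)) / 5 = 31.3333/5 = 6.2667
  Sample standard deviations s_i = √(s[i,i]):
  s(X) = √(8.4) = 2.8983
  s(Y) = √(6.2667) = 2.5033

Step 3 — r_{ij} = s_{ij} / (s_i · s_j):
  r[X,X] = 1 (diagonal).
  r[X,Y] = -1.6 / (2.8983 · 2.5033) = -1.6 / 7.2553 = -0.2205
  r[Y,Y] = 1 (diagonal).

R is symmetric with unit diagonal. Assembling:

R = [[1, -0.2205],
 [-0.2205, 1]]


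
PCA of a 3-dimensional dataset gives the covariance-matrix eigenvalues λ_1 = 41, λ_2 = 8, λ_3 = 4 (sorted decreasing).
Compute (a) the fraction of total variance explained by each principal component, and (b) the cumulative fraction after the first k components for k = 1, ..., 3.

Step 1 — total variance = trace(Sigma) = Σ λ_i = 41 + 8 + 4 = 53.

Step 2 — fraction explained by component i = λ_i / Σ λ:
  PC1: 41/53 = 0.7736
  PC2: 8/53 = 0.1509
  PC3: 4/53 = 0.0755

Step 3 — cumulative fraction after k components = (λ_1 + ... + λ_k) / Σ λ:
  k = 1: 41/53 = 0.7736
  k = 2: (41 + 8)/53 = 49/53 = 0.9245
  k = 3: (41 + 8 + 4)/53 = 53/53 = 1

Summary (fraction, with percent):

explained: PC1 0.7736 (77.36%), PC2 0.1509 (15.09%), PC3 0.0755 (7.55%);  cumulative: 0.7736, 0.9245, 1


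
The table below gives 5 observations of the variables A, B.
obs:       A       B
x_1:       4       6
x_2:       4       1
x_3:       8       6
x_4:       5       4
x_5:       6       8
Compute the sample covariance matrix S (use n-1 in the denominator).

Step 1 — column means:
  mean(A) = (4 + 4 + 8 + 5 + 6) / 5 = 27/5 = 5.4
  mean(B) = (6 + 1 + 6 + 4 + 8) / 5 = 25/5 = 5

Step 2 — sample covariance S[i,j] = (1/(n-1)) · Σ_k (x_{k,i} - mean_i) · (x_{k,j} - mean_j), with n-1 = 4.
  S[A,A] = ((-1.4)·(-1.4) + (-1.4)·(-1.4) + (2.6)·(2.6) + (-0.4)·(-0.4) + (0.6)·(0.6)) / 4 = 11.2/4 = 2.8
  S[A,B] = ((-1.4)·(1) + (-1.4)·(-4) + (2.6)·(1) + (-0.4)·(-1) + (0.6)·(3)) / 4 = 9/4 = 2.25
  S[B,B] = ((1)·(1) + (-4)·(-4) + (1)·(1) + (-1)·(-1) + (3)·(3)) / 4 = 28/4 = 7

S is symmetric (S[j,i] = S[i,j]). Assembling:

S = [[2.8, 2.25],
 [2.25, 7]]


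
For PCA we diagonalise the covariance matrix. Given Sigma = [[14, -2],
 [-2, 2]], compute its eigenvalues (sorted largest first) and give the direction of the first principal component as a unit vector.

Step 1 — characteristic polynomial of 2×2 Sigma:
  det(Sigma - λI) = λ² - trace · λ + det = 0.
  trace = 14 + 2 = 16, det = 14·2 - (-2)² = 24.
Step 2 — discriminant:
  Δ = trace² - 4·det = 256 - 96 = 160.
Step 3 — eigenvalues:
  λ = (trace ± √Δ)/2 = (16 ± 12.6491)/2,
  λ_1 = 14.3246,  λ_2 = 1.6754.

Step 4 — unit eigenvector for λ_1: solve (Sigma - λ_1 I)v = 0. First row:
  (14 - 14.3246)·v_x + (-2)·v_y = 0, i.e. (-0.3246)·v_x + (-2)·v_y = 0,
  so v ∝ (b, λ_1 - a) = (-2, 0.3246); multiply by -1 so the first entry is positive: u = (2, -0.3246).
  ||u|| = √((2)² + (-0.3246)²) = √(4.1053) ≈ 2.0262,
  v_1 = u/||u|| ≈ (0.9871, -0.1602) (||v_1|| = 1).

λ_1 = 14.3246,  λ_2 = 1.6754;  v_1 ≈ (0.9871, -0.1602)


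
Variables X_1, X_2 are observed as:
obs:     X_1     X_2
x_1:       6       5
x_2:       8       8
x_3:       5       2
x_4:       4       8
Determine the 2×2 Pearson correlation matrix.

Step 1 — column means:
  mean(X_1) = (6 + 8 + 5 + 4) / 4 = 23/4 = 5.75
  mean(X_2) = (5 + 8 + 2 + 8) / 4 = 23/4 = 5.75

Step 2 — sample variances and covariances s[i,j] = (1/(n-1)) · Σ_k (x_{k,i} - mean_i) · (x_{k,j} - mean_j), with n-1 = 3:
  s[X_1,X_1] = ((0.25)·(0.25) + (2.25)·(2.25) + (-0.75)·(-0.75) + (-1.75)·(-1.75)) / 3 = 8.75/3 = 2.9167
  s[X_1,X_2] = ((0.25)·(-0.75) + (2.25)·(2.25) + (-0.75)·(-3.75) + (-1.75)·(2.25)) / 3 = 3.75/3 = 1.25
  s[X_2,X_2] = ((-0.75)·(-0.75) + (2.25)·(2.25) + (-3.75)·(-3.75) + (2.25)·(2.25)) / 3 = 24.75/3 = 8.25
  Sample standard deviations s_i = √(s[i,i]):
  s(X_1) = √(2.9167) = 1.7078
  s(X_2) = √(8.25) = 2.8723

Step 3 — r_{ij} = s_{ij} / (s_i · s_j):
  r[X_1,X_1] = 1 (diagonal).
  r[X_1,X_2] = 1.25 / (1.7078 · 2.8723) = 1.25 / 4.9054 = 0.2548
  r[X_2,X_2] = 1 (diagonal).

R is symmetric with unit diagonal. Assembling:

R = [[1, 0.2548],
 [0.2548, 1]]


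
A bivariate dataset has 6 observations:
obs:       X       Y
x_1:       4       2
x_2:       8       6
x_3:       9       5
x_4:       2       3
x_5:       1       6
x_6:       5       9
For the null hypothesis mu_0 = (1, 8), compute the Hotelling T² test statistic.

Step 1 — sample mean vector:
  mean(X) = (4 + 8 + 9 + 2 + 1 + 5) / 6 = 29/6 = 4.8333
  mean(Y) = (2 + 6 + 5 + 3 + 6 + 9) / 6 = 31/6 = 5.1667
  x̄ = (4.8333, 5.1667),  deviation x̄ - mu_0 = (4.8333, 5.1667) - (1, 8) = (3.8333, -2.8333).

Step 2 — sample covariance matrix, S[i,j] = (1/(n-1)) · Σ_k (x_{k,i} - mean_i) · (x_{k,j} - mean_j), divisor n-1 = 5:
  S[X,X] = ((-0.8333)·(-0.8333) + (3.1667)·(3.1667) + (4.1667)·(4.1667) + (-2.8333)·(-2.8333) + (-3.8333)·(-3.8333) + (0.1667)·(0.1667)) / 5 = 50.8333/5 = 10.1667
  S[X,Y] = ((-0.8333)·(-3.1667) + (3.1667)·(0.8333) + (4.1667)·(-0.1667) + (-2.8333)·(-2.1667) + (-3.8333)·(0.8333) + (0.1667)·(3.8333)) / 5 = 8.1667/5 = 1.6333
  S[Y,Y] = ((-3.1667)·(-3.1667) + (0.8333)·(0.8333) + (-0.1667)·(-0.1667) + (-2.1667)·(-2.1667) + (0.8333)·(0.8333) + (3.8333)·(3.8333)) / 5 = 30.8333/5 = 6.1667
  S = [[10.1667, 1.6333],
 [1.6333, 6.1667]].

Step 3 — invert S. det(S) = 10.1667·6.1667 - (1.6333)² = 60.0267.
  S^{-1} = (1/det) · [[d, -b], [-b, a]] = [[0.1027, -0.0272],
 [-0.0272, 0.1694]].

Step 4 — quadratic form (x̄ - mu_0)^T · S^{-1} · (x̄ - mu_0):
  S^{-1} · (x̄ - mu_0) = (0.4709, -0.5842),
  (x̄ - mu_0)^T · [...] = (3.8333)·(0.4709) + (-2.8333)·(-0.5842) = 3.4603.

Step 5 — scale by n: T² = 6 · 3.4603 = 20.7619.

T² ≈ 20.7619


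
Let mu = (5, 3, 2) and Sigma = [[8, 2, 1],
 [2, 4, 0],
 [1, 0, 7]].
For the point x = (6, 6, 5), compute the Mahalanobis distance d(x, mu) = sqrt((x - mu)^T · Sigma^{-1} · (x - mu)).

Step 1 — centre the observation: (x - mu) = (1, 3, 3).

Step 2 — invert Sigma (cofactor / det for 3×3, or solve directly):
  Sigma^{-1} = [[0.1458, -0.0729, -0.0208],
 [-0.0729, 0.2865, 0.0104],
 [-0.0208, 0.0104, 0.1458]].

Step 3 — form the quadratic (x - mu)^T · Sigma^{-1} · (x - mu):
  Sigma^{-1} · (x - mu) = (-0.1354, 0.8177, 0.4479).
  (x - mu)^T · [Sigma^{-1} · (x - mu)] = (1)·(-0.1354) + (3)·(0.8177) + (3)·(0.4479) = 3.6615.

Step 4 — take square root: d = √(3.6615) ≈ 1.9135.

d(x, mu) = √(3.6615) ≈ 1.9135


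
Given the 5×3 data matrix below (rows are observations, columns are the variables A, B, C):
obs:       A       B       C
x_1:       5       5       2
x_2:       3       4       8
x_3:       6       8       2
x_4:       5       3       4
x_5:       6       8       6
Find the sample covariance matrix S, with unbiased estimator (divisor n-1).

Step 1 — column means:
  mean(A) = (5 + 3 + 6 + 5 + 6) / 5 = 25/5 = 5
  mean(B) = (5 + 4 + 8 + 3 + 8) / 5 = 28/5 = 5.6
  mean(C) = (2 + 8 + 2 + 4 + 6) / 5 = 22/5 = 4.4

Step 2 — sample covariance S[i,j] = (1/(n-1)) · Σ_k (x_{k,i} - mean_i) · (x_{k,j} - mean_j), with n-1 = 4.
  S[A,A] = ((0)·(0) + (-2)·(-2) + (1)·(1) + (0)·(0) + (1)·(1)) / 4 = 6/4 = 1.5
  S[A,B] = ((0)·(-0.6) + (-2)·(-1.6) + (1)·(2.4) + (0)·(-2.6) + (1)·(2.4)) / 4 = 8/4 = 2
  S[A,C] = ((0)·(-2.4) + (-2)·(3.6) + (1)·(-2.4) + (0)·(-0.4) + (1)·(1.6)) / 4 = -8/4 = -2
  S[B,B] = ((-0.6)·(-0.6) + (-1.6)·(-1.6) + (2.4)·(2.4) + (-2.6)·(-2.6) + (2.4)·(2.4)) / 4 = 21.2/4 = 5.3
  S[B,C] = ((-0.6)·(-2.4) + (-1.6)·(3.6) + (2.4)·(-2.4) + (-2.6)·(-0.4) + (2.4)·(1.6)) / 4 = -5.2/4 = -1.3
  S[C,C] = ((-2.4)·(-2.4) + (3.6)·(3.6) + (-2.4)·(-2.4) + (-0.4)·(-0.4) + (1.6)·(1.6)) / 4 = 27.2/4 = 6.8

S is symmetric (S[j,i] = S[i,j]). Assembling:

S = [[1.5, 2, -2],
 [2, 5.3, -1.3],
 [-2, -1.3, 6.8]]
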